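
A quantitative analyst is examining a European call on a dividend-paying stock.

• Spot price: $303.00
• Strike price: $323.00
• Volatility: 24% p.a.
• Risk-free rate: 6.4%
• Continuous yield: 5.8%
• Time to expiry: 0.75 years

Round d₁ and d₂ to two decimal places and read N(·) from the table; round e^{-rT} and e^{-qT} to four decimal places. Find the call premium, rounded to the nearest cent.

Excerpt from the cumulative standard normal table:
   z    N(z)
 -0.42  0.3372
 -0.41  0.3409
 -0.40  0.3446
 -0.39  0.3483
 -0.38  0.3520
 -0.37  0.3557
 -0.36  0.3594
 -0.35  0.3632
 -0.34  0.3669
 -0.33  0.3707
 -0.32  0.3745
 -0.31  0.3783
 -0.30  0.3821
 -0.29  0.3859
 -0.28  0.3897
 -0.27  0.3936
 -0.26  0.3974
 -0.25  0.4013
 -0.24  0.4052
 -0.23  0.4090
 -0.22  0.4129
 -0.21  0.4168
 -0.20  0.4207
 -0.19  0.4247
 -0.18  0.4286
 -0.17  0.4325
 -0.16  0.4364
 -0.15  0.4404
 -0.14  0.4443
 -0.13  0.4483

$17.11

σ√T = 0.24 × 0.8660 = 0.2078
ln(S/K) + (r − q + σ²/2)T = ln(303/323) + (0.064 − 0.058 + 0.24²/2)·0.75 = -0.0639 + 0.0261 = -0.0378
d₁ = -0.0378 / 0.2078 = -0.1820 ⇒ -0.18
d₂ = d₁ − σ√T = -0.1820 − 0.2078 = -0.3898 ⇒ -0.39
e^(−qT) = e^(−0.058·0.75) = 0.9574;  e^(−rT) = e^(−0.064·0.75) = 0.9531
N(d₁) = N(-0.18) = 0.4286;  N(d₂) = N(-0.39) = 0.3483
C = 303·0.9574·0.4286 − 323·0.9531·0.3483 = 124.3335 − 107.2246 = 17.1089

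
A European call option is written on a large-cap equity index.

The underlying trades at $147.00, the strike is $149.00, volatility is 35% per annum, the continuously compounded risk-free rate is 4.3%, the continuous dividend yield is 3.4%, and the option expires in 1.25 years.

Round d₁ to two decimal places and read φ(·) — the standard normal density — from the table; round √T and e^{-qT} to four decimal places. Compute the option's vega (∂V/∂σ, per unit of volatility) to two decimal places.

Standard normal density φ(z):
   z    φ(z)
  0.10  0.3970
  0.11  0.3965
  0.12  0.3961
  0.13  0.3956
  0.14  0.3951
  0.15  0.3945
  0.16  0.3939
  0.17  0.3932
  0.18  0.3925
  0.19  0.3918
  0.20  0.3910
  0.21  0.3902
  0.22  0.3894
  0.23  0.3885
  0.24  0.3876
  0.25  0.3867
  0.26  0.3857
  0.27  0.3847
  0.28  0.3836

61.71

σ√T = 0.35·√1.25 = 0.3913
ln(S/K) + (r − q + σ²/2)T = ln(147/149) + (0.043 − 0.034 + 0.35²/2)·1.25 = -0.0135 + 0.0878 = 0.0743
d₁ = 0.0743 / 0.3913 = 0.1899 → 0.19
√T = √1.25 = 1.1180
φ(d₁) = φ(0.19) = 0.3918
e^(−qT) = e^(−0.034·1.25) = 0.9584
vega = S·e^(−qT)·φ(d₁)·√T = 147·0.9584·0.3918·1.1180 = 61.7121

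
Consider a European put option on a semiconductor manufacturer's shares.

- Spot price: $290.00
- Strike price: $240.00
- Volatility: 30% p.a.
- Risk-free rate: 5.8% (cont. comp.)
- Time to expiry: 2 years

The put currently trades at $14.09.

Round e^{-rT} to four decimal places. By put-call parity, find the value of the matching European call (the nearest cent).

$90.37

e^(−rT) = e^(−0.058·2) = 0.8905
Put-call parity: C − P = S − K·e^(−rT) = 290 − 240·0.8905 = 290 − 213.7200 = 76.2800
C = P + (C − P) = 14.09 + (76.2800) = 90.3700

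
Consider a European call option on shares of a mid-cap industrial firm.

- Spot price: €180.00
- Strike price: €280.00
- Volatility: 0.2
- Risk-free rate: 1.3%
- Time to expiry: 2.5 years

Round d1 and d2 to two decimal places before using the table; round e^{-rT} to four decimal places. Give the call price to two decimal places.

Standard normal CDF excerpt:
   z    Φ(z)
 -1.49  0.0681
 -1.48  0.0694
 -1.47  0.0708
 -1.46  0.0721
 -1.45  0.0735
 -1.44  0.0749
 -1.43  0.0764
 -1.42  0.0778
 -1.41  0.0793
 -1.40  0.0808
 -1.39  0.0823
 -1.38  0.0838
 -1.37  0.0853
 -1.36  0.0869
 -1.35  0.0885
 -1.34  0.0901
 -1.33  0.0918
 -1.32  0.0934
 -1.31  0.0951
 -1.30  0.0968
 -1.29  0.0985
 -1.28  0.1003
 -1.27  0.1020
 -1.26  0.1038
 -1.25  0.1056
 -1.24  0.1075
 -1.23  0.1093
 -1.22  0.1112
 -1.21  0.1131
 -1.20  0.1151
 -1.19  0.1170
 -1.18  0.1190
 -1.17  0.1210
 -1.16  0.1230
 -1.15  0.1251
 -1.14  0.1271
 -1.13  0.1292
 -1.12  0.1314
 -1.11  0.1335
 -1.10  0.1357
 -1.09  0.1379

σ√T = 0.2·√2.5 = 0.3162
d₁ = [ln(180/280) + (0.013 + 0.2²/2)·2.5] / 0.3162 = [-0.4418 + 0.0825] / 0.3162 = -1.1363 ⇒ -1.14
d₂ = d₁ − σ√T = -1.1363 − 0.3162 = -1.4525 ⇒ -1.45
exp(−rT) = exp(−0.013·2.5) = 0.9680
N(d₁) = N(-1.14) = 0.1271;  N(d₂) = N(-1.45) = 0.0735
C = 180·0.1271 − 280·0.9680·0.0735 = 22.8780 − 19.9214 = 2.9566

€2.96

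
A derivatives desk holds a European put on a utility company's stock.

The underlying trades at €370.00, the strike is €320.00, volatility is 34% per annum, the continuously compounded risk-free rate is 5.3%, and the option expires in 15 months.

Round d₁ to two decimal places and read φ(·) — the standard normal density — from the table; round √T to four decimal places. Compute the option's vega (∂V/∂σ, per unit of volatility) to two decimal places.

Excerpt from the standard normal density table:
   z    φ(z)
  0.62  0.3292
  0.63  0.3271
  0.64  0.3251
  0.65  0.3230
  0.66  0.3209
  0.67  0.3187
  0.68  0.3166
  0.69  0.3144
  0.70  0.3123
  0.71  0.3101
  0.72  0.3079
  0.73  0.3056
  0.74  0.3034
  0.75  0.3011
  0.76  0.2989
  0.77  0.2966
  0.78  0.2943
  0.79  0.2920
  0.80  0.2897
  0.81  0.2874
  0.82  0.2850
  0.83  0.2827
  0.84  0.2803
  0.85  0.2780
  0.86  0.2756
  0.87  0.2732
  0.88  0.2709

σ√T = 0.34 × 1.1180 = 0.3801
d₁ = [ln(370/320) + (0.053 + ½·0.34²)·1.25] / (σ√T) = (0.1452 + 0.1385) / 0.3801 = 0.7463 which rounds to 0.75
√T = √1.25 = 1.1180
φ(d₁) = φ(0.75) = 0.3011
vega = S·φ(d₁)·√T = 370·0.3011·1.1180 = 124.5530
(The call has the same vega.)

124.55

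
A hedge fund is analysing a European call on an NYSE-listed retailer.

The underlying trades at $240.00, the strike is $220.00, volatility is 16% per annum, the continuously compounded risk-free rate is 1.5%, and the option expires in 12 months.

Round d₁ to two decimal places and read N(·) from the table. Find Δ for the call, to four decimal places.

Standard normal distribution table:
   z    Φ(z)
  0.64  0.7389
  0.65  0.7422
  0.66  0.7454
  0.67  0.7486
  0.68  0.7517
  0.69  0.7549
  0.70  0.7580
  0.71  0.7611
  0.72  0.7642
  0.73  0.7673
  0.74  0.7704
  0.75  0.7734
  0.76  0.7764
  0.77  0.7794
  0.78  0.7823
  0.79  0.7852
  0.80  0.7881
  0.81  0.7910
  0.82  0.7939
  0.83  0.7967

0.7642

T = 1;  σ√T = 0.1600
d₁ = [ln(240/220) + (0.015 + 0.16²/2)·1] / 0.1600 = [0.0870 + 0.0278] / 0.1600 = 0.7176 which rounds to 0.72
N(d₁) = N(0.72) = 0.7642
Δ_call = N(d₁) = 0.7642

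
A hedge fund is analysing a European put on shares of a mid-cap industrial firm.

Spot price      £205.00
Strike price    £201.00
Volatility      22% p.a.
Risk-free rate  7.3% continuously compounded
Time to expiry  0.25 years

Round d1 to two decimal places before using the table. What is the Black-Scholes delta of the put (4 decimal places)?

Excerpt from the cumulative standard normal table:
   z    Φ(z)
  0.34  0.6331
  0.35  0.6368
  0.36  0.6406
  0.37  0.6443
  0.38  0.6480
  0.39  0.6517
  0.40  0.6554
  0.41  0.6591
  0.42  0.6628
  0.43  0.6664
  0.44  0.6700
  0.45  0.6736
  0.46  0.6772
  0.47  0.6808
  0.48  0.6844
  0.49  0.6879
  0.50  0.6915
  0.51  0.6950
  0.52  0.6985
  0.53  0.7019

T = 0.25;  σ√T = 0.1100
d₁ = [ln(205/201) + (0.073 + 0.22²/2)·0.25] / 0.1100 = [0.0197 + 0.0243] / 0.1100 = 0.4000 → 0.40
N(d₁) = N(0.40) = 0.6554
Δ_put = N(d₁) − 1 = 0.6554 − 1 = -0.3446

-0.3446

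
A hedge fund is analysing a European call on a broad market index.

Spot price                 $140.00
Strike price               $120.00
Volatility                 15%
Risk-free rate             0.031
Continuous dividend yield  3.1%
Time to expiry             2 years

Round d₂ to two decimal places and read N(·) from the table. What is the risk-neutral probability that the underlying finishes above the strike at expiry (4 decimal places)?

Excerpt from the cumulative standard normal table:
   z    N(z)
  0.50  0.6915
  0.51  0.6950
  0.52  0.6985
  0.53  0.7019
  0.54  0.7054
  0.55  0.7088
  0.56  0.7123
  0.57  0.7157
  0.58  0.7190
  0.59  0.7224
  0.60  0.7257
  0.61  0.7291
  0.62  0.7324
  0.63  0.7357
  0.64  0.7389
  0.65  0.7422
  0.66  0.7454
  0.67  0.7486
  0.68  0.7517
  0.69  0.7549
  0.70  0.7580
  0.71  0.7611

σ√T = 0.15·√2 = 0.2121
d₁ = [ln(140/120) + (0.031 − 0.031 + 0.15²/2)·2] / 0.2121 = [0.1542 + 0.0225] / 0.2121 = 0.8327 ≈ 0.83
d₂ = d₁ − σ√T = 0.8327 − 0.2121 = 0.6206 ≈ 0.62
Pr(exercise) under Q = N(d₂) = 0.7324

0.7324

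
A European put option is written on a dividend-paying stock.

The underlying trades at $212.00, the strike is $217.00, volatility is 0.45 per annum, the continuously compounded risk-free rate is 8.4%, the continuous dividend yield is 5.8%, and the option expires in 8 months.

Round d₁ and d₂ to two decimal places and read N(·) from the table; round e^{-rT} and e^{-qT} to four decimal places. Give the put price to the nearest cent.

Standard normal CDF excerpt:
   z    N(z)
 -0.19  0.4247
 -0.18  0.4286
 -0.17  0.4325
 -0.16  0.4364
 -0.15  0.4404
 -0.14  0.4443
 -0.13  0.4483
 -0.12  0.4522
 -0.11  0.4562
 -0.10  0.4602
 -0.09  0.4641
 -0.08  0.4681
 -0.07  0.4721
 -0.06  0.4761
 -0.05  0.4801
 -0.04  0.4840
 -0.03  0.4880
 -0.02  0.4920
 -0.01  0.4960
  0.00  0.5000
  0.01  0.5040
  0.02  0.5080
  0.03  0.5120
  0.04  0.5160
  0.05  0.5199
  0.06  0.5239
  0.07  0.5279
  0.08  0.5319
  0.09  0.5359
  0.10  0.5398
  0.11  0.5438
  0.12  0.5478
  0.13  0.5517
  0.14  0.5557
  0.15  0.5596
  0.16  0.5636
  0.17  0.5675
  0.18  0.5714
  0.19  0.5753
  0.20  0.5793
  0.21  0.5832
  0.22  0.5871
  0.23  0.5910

σ√T = 0.45·√0.6667 = 0.3674
d₁ = [ln(212/217) + (0.084 − 0.058 + 0.45²/2)·0.6667] / 0.3674 = [-0.0233 + 0.0848] / 0.3674 = 0.1674 ⇒ 0.17
d₂ = d₁ − σ√T = 0.1674 − 0.3674 = -0.2000 ⇒ -0.20
e^(−qT) = e^(−0.058·0.6667) = 0.9621;  e^(−rT) = e^(−0.084·0.6667) = 0.9455
N(−d₂) = N(0.20) = 0.5793;  N(−d₁) = N(-0.17) = 0.4325
P = 217·0.9455·0.5793 − 212·0.9621·0.4325 = 118.8570 − 88.2149 = 30.6421

$30.64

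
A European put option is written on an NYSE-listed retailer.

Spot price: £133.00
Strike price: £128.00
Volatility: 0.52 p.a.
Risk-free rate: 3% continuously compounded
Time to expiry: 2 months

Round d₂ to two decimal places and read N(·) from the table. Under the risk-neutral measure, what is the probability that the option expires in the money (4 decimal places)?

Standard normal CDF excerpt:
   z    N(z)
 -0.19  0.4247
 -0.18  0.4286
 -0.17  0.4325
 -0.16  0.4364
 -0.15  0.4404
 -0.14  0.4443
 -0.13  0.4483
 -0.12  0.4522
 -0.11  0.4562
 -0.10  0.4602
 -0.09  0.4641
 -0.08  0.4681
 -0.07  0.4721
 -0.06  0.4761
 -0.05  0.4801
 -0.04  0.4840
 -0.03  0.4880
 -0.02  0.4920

0.4602

σ√T = 0.52 × 0.4082 = 0.2123
ln(S/K) + (r + σ²/2)T = ln(133/128) + (0.03 + 0.52²/2)·0.1667 = 0.0383 + 0.0275 = 0.0659
d₁ = 0.0659 / 0.2123 = 0.3102 which rounds to 0.31
d₂ = d₁ − σ√T = 0.3102 − 0.2123 = 0.0979 which rounds to 0.10
Pr(exercise) under Q = N(−d₂) = N(-0.10) = 0.4602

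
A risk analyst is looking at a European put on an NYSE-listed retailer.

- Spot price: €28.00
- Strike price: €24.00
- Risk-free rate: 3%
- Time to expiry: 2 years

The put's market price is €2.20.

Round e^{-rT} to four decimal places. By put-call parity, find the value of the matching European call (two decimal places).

€7.60

e^(−rT) = e^(−0.03·2) = 0.9418
Put-call parity: C − P = S − K·e^(−rT) = 28 − 24·0.9418 = 28 − 22.6032 = 5.3968
C = P + (C − P) = 2.20 + (5.3968) = 7.5968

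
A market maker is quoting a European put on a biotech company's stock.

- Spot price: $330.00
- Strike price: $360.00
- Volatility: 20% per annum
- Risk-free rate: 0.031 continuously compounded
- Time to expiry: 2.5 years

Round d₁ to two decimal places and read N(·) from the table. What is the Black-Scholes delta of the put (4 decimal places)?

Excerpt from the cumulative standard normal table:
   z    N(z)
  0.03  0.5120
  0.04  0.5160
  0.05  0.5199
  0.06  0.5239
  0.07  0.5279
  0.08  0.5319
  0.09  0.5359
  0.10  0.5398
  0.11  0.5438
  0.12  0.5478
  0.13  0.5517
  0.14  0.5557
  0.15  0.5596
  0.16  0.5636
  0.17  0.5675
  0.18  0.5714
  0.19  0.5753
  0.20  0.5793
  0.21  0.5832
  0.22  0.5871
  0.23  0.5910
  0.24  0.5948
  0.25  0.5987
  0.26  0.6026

T = 2.5;  σ√T = 0.3162
d₁ = [ln(330/360) + (0.031 + 0.2²/2)·2.5] / 0.3162 = [-0.0870 + 0.1275] / 0.3162 = 0.1280 which rounds to 0.13
N(d₁) = N(0.13) = 0.5517
Δ_put = N(d₁) − 1 = 0.5517 − 1 = -0.4483

-0.4483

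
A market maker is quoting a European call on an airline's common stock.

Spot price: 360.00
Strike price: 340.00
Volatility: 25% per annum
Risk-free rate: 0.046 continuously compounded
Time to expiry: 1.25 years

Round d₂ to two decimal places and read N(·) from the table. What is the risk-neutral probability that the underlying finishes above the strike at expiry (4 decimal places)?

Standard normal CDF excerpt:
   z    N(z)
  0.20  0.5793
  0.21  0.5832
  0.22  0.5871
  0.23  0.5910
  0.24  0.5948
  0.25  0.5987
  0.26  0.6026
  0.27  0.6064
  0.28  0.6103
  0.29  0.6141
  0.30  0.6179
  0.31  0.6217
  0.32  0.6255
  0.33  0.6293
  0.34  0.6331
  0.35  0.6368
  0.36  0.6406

0.6064

σ√T = 0.25 × 1.1180 = 0.2795
d₁ = [ln(360/340) + (0.046 + 0.25²/2)·1.25] / 0.2795 = [0.0572 + 0.0966] / 0.2795 = 0.5500 which rounds to 0.55
d₂ = d₁ − σ√T = 0.5500 − 0.2795 = 0.2705 which rounds to 0.27
Pr(exercise) under Q = N(d₂) = 0.6064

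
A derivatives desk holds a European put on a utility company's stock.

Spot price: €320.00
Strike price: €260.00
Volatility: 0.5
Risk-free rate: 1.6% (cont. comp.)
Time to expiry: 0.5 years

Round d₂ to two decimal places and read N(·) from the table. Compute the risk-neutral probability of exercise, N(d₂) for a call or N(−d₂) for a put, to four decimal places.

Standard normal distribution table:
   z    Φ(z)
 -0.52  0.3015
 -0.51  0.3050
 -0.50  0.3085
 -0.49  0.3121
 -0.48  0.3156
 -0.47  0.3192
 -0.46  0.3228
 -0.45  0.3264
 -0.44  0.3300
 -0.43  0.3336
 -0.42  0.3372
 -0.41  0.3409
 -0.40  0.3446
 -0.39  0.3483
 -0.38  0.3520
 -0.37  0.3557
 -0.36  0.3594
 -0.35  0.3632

σ√T = 0.5·√0.5 = 0.3536
d₁ = [ln(320/260) + (0.016 + ½·0.5²)·0.5] / (σ√T) = (0.2076 + 0.0705) / 0.3536 = 0.7867 ≈ 0.79
d₂ = 0.7867 − 0.3536 = 0.4331 ≈ 0.43
Risk-neutral Pr[S_T < K] = N(−d₂) = N(-0.43) = 0.3336

0.3336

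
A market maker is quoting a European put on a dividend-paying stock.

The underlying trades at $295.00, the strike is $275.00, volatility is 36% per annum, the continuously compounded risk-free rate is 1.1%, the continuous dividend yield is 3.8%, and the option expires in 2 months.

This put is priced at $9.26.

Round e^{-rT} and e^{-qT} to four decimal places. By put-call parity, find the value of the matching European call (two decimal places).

e^(−qT) = e^(−0.038·0.1667) = 0.9937;  e^(−rT) = e^(−0.011·0.1667) = 0.9982
Put-call parity: C − P = S·e^(−qT) − K·e^(−rT) = 295·0.9937 − 275·0.9982 = 293.1415 − 274.5050 = 18.6365
C = P + (C − P) = 9.26 + (18.6365) = 27.8965

$27.90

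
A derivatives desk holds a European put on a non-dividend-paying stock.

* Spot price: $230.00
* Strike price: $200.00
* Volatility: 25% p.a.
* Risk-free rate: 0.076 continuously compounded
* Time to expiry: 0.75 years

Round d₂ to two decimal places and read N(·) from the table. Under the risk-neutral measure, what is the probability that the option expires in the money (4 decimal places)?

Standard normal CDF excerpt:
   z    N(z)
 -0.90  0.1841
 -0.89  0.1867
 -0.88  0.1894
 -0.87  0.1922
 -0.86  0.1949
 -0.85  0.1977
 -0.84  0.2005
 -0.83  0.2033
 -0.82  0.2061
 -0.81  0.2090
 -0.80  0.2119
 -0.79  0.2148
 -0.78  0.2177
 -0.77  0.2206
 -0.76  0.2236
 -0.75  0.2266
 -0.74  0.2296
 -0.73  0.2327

σ√T = 0.25 × 0.8660 = 0.2165
ln(S/K) + (r + σ²/2)T = ln(230/200) + (0.076 + 0.25²/2)·0.75 = 0.1398 + 0.0804 = 0.2202
d₁ = 0.2202 / 0.2165 = 1.0171 ≈ 1.02
d₂ = d₁ − σ√T = 1.0171 − 0.2165 = 0.8006 ≈ 0.80
Risk-neutral Pr[S_T < K] = N(−d₂) = N(-0.80) = 0.2119

0.2119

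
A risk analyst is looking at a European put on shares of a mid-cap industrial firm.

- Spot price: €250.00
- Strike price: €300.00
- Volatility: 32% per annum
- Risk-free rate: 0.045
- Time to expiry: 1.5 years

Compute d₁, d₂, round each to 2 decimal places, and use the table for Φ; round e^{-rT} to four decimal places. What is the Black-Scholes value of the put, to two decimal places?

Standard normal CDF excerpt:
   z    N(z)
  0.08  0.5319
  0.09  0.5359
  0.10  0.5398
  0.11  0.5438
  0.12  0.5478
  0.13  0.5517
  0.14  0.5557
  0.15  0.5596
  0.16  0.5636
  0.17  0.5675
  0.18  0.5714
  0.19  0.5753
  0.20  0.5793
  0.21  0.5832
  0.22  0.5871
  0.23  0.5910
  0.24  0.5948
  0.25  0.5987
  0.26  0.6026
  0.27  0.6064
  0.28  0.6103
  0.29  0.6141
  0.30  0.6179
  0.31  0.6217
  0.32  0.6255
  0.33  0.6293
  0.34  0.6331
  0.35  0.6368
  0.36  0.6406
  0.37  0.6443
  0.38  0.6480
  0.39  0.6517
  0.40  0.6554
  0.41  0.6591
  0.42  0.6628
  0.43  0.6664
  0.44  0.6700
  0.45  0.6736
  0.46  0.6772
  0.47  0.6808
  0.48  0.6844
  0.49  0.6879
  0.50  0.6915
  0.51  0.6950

€57.94

σ√T = 0.32·√1.5 = 0.3919
d₁ = [ln(250/300) + (0.045 + 0.32²/2)·1.5] / 0.3919 = [-0.1823 + 0.1443] / 0.3919 = -0.0970 ⇒ -0.10
d₂ = d₁ − σ√T = -0.0970 − 0.3919 = -0.4889 ⇒ -0.49
e^(−rT) = e^(−0.045·1.5) = 0.9347
N(−d₂) = N(0.49) = 0.6879;  N(−d₁) = N(0.10) = 0.5398
P = 300·0.9347·0.6879 − 250·0.5398 = 192.8940 − 134.9500 = 57.9440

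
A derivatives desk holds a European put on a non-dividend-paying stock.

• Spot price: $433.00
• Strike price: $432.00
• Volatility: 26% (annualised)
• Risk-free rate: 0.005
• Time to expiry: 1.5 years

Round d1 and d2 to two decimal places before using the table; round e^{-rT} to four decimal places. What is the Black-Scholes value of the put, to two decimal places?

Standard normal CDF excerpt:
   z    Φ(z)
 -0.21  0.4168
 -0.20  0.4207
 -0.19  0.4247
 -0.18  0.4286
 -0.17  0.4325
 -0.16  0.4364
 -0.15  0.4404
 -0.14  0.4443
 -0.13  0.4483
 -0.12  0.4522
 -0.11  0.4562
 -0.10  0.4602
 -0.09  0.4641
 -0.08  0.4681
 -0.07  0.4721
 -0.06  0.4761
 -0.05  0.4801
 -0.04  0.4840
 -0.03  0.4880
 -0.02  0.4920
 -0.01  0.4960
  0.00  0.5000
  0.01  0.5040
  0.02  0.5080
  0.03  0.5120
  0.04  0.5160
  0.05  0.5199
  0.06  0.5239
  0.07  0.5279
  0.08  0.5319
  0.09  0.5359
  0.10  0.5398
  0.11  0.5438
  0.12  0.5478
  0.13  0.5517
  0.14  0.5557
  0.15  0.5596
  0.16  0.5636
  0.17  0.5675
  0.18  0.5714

$52.65

T = 1.5;  σ√T = 0.3184
ln(S/K) + (r + σ²/2)T = ln(433/432) + (0.005 + 0.26²/2)·1.5 = 0.0023 + 0.0582 = 0.0605
d₁ = 0.0605 / 0.3184 = 0.1900 ≈ 0.19
d₂ = d₁ − σ√T = 0.1900 − 0.3184 = -0.1284 ≈ -0.13
e^(−rT) = e^(−0.005·1.5) = 0.9925
P = 432·0.9925·N(0.13) − 433·N(-0.19) = 432·0.9925·0.5517 − 433·0.4247 = 236.5469 − 183.8951 = 52.6518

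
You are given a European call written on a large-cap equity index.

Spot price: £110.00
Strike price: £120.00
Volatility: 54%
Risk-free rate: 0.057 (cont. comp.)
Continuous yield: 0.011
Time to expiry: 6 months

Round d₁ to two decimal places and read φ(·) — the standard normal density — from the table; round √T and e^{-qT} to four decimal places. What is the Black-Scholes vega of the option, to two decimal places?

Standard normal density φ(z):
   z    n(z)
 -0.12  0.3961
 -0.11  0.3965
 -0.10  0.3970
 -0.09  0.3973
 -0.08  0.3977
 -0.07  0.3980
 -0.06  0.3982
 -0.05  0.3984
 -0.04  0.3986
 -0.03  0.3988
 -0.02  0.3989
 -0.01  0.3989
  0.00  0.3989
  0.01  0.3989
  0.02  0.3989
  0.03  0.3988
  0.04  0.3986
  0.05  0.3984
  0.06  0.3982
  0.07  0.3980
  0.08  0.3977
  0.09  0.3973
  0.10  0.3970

σ√T = 0.54·√0.5 = 0.3818
d₁ = [ln(110/120) + (0.057 − 0.011 + 0.54²/2)·0.5] / 0.3818 = [-0.0870 + 0.0959] / 0.3818 = 0.0233 which rounds to 0.02
√T = √0.5 = 0.7071
φ(d₁) = φ(0.02) = 0.3989
exp(−qT) = exp(−0.011·0.5) = 0.9945
vega = S·exp(−qT)·φ(d₁)·√T = 110·0.9945·0.3989·0.7071 = 30.8562

30.86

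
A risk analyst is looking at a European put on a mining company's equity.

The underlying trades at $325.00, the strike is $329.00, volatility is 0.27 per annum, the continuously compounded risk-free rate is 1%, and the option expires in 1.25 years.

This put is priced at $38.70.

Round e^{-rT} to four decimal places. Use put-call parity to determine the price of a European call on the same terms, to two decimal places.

$38.78

exp(−rT) = exp(−0.01·1.25) = 0.9876
Put-call parity: C − P = S − K·e^(−rT) = 325 − 329·0.9876 = 325 − 324.9204 = 0.0796
C = P + (C − P) = 38.70 + (0.0796) = 38.7796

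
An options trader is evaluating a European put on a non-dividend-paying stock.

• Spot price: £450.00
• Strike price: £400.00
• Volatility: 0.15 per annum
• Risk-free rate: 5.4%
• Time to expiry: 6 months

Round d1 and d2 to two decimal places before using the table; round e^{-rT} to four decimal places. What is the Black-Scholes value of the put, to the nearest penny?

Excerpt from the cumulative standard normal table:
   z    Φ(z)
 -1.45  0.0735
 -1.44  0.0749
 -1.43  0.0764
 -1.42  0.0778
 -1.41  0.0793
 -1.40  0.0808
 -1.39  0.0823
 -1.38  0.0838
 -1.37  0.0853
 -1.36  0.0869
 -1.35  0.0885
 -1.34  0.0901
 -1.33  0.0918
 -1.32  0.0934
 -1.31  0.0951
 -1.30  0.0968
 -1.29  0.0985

T = 0.5;  σ√T = 0.1061
d₁ = [ln(450/400) + (0.054 + 0.15²/2)·0.5] / 0.1061 = [0.1178 + 0.0326] / 0.1061 = 1.4181 which rounds to 1.42
d₂ = d₁ − σ√T = 1.4181 − 0.1061 = 1.3120 which rounds to 1.31
e^(−rT) = e^(−0.054·0.5) = 0.9734
N(−d₂) = N(-1.31) = 0.0951;  N(−d₁) = N(-1.42) = 0.0778
P = 400·0.9734·0.0951 − 450·0.0778 = 37.0281 − 35.0100 = 2.0181

£2.02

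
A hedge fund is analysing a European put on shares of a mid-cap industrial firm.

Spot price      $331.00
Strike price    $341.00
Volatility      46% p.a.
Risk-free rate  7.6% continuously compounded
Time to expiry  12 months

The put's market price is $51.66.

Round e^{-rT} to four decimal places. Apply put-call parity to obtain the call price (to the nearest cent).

$66.62

exp(−rT) = exp(−0.076·1) = 0.9268
Put-call parity: C − P = S − K·e^(−rT) = 331 − 341·0.9268 = 331 − 316.0388 = 14.9612
C = P + (C − P) = 51.66 + (14.9612) = 66.6212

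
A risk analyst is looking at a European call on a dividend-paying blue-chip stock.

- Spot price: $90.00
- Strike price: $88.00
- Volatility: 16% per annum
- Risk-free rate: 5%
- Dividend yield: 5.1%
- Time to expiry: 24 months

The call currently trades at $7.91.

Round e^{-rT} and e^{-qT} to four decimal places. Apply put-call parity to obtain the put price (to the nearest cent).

$6.26

exp(−qT) = exp(−0.051·2) = 0.9030;  exp(−rT) = exp(−0.05·2) = 0.9048
Put-call parity: C − P = S·e^(−qT) − K·e^(−rT) = 90·0.9030 − 88·0.9048 = 81.2700 − 79.6224 = 1.6476
P = C − (C − P) = 7.91 − (1.6476) = 6.2624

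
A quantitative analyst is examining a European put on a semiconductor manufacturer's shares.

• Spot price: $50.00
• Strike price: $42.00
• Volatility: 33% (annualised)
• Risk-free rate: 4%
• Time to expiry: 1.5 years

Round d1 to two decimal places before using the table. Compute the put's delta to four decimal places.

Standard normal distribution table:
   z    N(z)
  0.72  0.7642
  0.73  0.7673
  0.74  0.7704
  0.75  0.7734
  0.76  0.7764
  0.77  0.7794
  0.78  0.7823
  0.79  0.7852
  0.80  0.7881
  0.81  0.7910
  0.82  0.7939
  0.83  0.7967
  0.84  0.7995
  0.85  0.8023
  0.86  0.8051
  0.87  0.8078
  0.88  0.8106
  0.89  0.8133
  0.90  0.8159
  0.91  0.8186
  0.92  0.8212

-0.2177

σ√T = 0.33 × 1.2247 = 0.4042
ln(S/K) + (r + σ²/2)T = ln(50/42) + (0.04 + 0.33²/2)·1.5 = 0.1744 + 0.1417 = 0.3160
d₁ = 0.3160 / 0.4042 = 0.7819 ⇒ 0.78
N(d₁) = N(0.78) = 0.7823
Δ_put = N(d₁) − 1 = 0.7823 − 1 = -0.2177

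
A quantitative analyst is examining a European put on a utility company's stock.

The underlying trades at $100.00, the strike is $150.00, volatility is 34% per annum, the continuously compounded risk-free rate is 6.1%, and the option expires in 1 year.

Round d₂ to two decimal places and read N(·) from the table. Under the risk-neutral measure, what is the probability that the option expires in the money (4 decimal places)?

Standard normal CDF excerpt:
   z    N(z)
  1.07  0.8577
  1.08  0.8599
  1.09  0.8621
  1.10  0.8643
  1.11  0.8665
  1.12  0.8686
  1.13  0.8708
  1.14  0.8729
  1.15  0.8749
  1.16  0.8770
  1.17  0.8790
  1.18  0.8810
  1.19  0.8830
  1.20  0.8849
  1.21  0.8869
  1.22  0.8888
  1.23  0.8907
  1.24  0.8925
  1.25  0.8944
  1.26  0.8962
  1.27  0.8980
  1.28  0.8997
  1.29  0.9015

σ√T = 0.34 × 1.0000 = 0.3400
d₁ = [ln(100/150) + (0.061 + ½·0.34²)·1] / (σ√T) = (-0.4055 + 0.1188) / 0.3400 = -0.8431 ⇒ -0.84
d₂ = -0.8431 − 0.3400 = -1.1831 ⇒ -1.18
Pr(exercise) under Q = N(−d₂) = N(1.18) = 0.8810

0.8810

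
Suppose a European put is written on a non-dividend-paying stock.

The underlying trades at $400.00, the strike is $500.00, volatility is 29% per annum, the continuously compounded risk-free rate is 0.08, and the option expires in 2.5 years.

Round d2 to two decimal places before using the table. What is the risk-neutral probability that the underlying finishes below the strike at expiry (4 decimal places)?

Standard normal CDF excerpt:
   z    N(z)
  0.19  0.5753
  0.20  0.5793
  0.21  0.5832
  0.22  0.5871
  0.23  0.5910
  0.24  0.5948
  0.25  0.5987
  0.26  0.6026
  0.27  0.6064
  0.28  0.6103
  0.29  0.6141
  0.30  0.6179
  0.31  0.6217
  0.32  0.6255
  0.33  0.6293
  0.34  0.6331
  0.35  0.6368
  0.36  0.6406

0.6103

σ√T = 0.29 × 1.5811 = 0.4585
d₁ = [ln(400/500) + (0.08 + 0.29²/2)·2.5] / 0.4585 = [-0.2231 + 0.3051] / 0.4585 = 0.1788 ⇒ 0.18
d₂ = d₁ − σ√T = 0.1788 − 0.4585 = -0.2797 ⇒ -0.28
Pr(exercise) under Q = N(−d₂) = N(0.28) = 0.6103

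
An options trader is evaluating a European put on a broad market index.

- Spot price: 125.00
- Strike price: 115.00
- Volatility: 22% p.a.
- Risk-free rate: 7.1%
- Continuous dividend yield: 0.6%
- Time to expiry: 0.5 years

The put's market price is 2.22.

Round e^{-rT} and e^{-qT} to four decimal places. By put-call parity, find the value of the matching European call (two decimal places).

e^(−qT) = e^(−0.006·0.5) = 0.9970;  e^(−rT) = e^(−0.071·0.5) = 0.9651
Put-call parity: C − P = S·e^(−qT) − K·e^(−rT) = 125·0.9970 − 115·0.9651 = 124.6250 − 110.9865 = 13.6385
C = P + (C − P) = 2.22 + (13.6385) = 15.8585

15.86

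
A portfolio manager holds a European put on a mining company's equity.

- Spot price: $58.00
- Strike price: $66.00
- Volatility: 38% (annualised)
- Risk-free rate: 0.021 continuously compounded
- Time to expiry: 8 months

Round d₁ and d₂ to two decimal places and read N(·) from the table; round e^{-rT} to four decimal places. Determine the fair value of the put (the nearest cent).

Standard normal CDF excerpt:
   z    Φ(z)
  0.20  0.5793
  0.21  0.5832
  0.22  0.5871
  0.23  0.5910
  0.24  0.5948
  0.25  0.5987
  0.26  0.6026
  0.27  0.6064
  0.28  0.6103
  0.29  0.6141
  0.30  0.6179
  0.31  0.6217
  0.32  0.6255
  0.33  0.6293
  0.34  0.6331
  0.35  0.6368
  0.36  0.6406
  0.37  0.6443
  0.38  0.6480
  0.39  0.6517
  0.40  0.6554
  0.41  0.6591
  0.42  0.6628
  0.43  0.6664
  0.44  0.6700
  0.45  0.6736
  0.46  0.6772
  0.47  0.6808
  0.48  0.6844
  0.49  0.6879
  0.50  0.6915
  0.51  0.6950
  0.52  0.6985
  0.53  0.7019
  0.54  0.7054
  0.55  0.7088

$11.63

T = 0.6667;  σ√T = 0.3103
d₁ = [ln(58/66) + (0.021 + 0.38²/2)·0.6667] / 0.3103 = [-0.1292 + 0.0621] / 0.3103 = -0.2162 → -0.22
d₂ = d₁ − σ√T = -0.2162 − 0.3103 = -0.5265 → -0.53
e^(−rT) = e^(−0.021·0.6667) = 0.9861
N(−d₂) = N(0.53) = 0.7019;  N(−d₁) = N(0.22) = 0.5871
P = 66·0.9861·0.7019 − 58·0.5871 = 45.6815 − 34.0518 = 11.6297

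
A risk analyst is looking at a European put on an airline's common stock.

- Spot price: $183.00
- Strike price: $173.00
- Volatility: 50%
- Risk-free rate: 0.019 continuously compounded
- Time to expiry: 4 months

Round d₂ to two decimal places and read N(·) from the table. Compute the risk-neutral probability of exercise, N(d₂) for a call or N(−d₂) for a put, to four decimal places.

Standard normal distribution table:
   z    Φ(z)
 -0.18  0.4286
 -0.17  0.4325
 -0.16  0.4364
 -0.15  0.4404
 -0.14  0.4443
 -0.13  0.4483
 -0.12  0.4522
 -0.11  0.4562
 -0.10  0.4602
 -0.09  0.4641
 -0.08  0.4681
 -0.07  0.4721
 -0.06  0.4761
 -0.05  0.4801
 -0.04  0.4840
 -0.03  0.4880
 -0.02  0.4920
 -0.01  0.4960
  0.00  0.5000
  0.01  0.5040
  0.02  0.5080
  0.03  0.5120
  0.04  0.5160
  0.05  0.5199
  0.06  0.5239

0.4721

T = 0.3333;  σ√T = 0.2887
d₁ = [ln(183/173) + (0.019 + ½·0.5²)·0.3333] / (σ√T) = (0.0562 + 0.0480) / 0.2887 = 0.3609 which rounds to 0.36
d₂ = 0.3609 − 0.2887 = 0.0723 which rounds to 0.07
Risk-neutral Pr[S_T < K] = N(−d₂) = N(-0.07) = 0.4721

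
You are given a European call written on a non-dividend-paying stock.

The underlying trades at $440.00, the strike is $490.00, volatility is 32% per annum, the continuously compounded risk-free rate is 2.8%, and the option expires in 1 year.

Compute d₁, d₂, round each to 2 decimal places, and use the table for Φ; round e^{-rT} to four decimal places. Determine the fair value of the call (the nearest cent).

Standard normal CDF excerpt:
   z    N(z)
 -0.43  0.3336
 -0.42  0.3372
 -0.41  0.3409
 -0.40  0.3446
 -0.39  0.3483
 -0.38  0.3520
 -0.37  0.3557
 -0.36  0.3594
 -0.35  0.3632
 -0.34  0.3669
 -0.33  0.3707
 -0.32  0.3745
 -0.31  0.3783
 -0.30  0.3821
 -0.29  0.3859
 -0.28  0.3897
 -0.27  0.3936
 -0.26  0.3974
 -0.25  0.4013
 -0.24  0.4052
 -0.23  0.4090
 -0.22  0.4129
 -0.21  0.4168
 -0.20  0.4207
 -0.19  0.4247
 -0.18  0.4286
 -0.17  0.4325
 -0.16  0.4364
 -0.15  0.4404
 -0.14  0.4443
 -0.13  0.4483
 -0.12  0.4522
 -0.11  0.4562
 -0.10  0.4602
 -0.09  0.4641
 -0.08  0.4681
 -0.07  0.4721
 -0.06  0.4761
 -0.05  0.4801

σ√T = 0.32 × 1.0000 = 0.3200
d₁ = [ln(440/490) + (0.028 + 0.32²/2)·1] / 0.3200 = [-0.1076 + 0.0792] / 0.3200 = -0.0888 ≈ -0.09
d₂ = d₁ − σ√T = -0.0888 − 0.3200 = -0.4088 ≈ -0.41
e^(−rT) = e^(−0.028·1) = 0.9724
N(d₁) = N(-0.09) = 0.4641;  N(d₂) = N(-0.41) = 0.3409
C = 440·0.4641 − 490·0.9724·0.3409 = 204.2040 − 162.4307 = 41.7733

$41.77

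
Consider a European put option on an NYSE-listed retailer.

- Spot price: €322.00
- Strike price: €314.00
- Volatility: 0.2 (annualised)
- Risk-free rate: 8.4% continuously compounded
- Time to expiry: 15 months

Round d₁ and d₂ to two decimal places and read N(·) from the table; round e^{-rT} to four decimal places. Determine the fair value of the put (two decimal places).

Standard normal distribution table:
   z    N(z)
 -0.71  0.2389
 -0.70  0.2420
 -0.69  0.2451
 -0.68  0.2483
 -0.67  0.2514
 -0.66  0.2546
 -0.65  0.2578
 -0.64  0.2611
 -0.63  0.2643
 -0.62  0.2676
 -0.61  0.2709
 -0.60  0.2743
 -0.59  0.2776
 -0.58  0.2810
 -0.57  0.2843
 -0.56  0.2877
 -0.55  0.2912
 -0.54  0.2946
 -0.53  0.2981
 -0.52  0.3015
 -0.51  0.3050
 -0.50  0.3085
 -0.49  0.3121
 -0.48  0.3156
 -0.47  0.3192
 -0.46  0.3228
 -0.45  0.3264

€11.31

σ√T = 0.2 × 1.1180 = 0.2236
d₁ = [ln(322/314) + (0.084 + 0.2²/2)·1.25] / 0.2236 = [0.0252 + 0.1300] / 0.2236 = 0.6939 ≈ 0.69
d₂ = d₁ − σ√T = 0.6939 − 0.2236 = 0.4703 ≈ 0.47
e^(−rT) = e^(−0.084·1.25) = 0.9003
P = 314·0.9003·N(-0.47) − 322·N(-0.69) = 314·0.9003·0.3192 − 322·0.2451 = 90.2360 − 78.9222 = 11.3138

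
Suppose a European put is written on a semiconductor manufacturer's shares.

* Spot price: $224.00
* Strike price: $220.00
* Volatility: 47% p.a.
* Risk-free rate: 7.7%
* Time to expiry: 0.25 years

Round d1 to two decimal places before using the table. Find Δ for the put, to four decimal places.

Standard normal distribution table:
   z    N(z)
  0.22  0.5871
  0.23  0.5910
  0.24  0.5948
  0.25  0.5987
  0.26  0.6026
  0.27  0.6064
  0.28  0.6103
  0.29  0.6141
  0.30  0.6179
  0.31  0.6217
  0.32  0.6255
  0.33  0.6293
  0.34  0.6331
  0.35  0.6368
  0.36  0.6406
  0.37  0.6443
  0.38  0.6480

-0.3897

T = 0.25;  σ√T = 0.2350
d₁ = [ln(224/220) + (0.077 + 0.47²/2)·0.25] / 0.2350 = [0.0180 + 0.0469] / 0.2350 = 0.2761 → 0.28
N(d₁) = N(0.28) = 0.6103
Δ_put = N(d₁) − 1 = 0.6103 − 1 = -0.3897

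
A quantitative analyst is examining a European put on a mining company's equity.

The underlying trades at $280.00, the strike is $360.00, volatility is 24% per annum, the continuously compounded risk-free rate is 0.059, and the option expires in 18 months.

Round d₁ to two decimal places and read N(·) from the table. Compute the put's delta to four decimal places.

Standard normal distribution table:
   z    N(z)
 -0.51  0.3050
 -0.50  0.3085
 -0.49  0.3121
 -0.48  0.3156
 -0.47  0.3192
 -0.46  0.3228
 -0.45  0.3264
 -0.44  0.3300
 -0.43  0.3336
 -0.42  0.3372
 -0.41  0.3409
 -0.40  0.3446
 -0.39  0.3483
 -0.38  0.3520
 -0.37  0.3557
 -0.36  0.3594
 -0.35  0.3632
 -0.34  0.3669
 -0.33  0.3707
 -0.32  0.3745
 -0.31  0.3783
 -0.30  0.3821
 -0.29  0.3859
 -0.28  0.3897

σ√T = 0.24 × 1.2247 = 0.2939
d₁ = [ln(280/360) + (0.059 + ½·0.24²)·1.5] / (σ√T) = (-0.2513 + 0.1317) / 0.2939 = -0.4069 which rounds to -0.41
N(d₁) = N(-0.41) = 0.3409
Δ_put = N(d₁) − 1 = 0.3409 − 1 = -0.6591

-0.6591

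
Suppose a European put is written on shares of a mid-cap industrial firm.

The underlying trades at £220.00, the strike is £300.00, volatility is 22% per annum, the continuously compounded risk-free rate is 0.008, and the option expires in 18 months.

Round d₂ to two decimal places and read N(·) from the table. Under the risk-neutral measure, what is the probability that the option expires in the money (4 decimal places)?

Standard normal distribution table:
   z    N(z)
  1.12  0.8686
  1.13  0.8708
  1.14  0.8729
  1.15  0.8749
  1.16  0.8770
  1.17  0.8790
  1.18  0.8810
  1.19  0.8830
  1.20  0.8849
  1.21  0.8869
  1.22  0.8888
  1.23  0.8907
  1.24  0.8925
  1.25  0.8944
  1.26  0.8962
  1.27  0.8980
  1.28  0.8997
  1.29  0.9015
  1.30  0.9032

σ√T = 0.22 × 1.2247 = 0.2694
d₁ = [ln(220/300) + (0.008 + 0.22²/2)·1.5] / 0.2694 = [-0.3102 + 0.0483] / 0.2694 = -0.9718 ⇒ -0.97
d₂ = d₁ − σ√T = -0.9718 − 0.2694 = -1.2413 ⇒ -1.24
Pr(exercise) under Q = N(−d₂) = N(1.24) = 0.8925

0.8925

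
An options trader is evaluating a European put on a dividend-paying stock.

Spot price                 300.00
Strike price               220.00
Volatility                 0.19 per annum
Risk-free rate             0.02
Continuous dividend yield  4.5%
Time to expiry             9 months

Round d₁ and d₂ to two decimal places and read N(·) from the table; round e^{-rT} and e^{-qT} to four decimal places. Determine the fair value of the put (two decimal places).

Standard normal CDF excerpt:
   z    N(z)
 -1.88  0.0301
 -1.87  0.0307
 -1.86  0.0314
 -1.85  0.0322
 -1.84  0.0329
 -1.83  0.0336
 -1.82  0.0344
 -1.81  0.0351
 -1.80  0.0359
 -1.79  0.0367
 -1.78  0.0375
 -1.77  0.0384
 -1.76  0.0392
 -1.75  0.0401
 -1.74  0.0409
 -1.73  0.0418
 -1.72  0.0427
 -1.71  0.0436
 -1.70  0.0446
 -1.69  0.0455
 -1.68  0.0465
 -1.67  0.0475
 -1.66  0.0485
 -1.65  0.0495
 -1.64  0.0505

σ√T = 0.19·√0.75 = 0.1645
ln(S/K) + (r − q + σ²/2)T = ln(300/220) + (0.02 − 0.045 + 0.19²/2)·0.75 = 0.3102 − 0.0052 = 0.3049
d₁ = 0.3049 / 0.1645 = 1.8532 which rounds to 1.85
d₂ = d₁ − σ√T = 1.8532 − 0.1645 = 1.6887 which rounds to 1.69
e^(−qT) = e^(−0.045·0.75) = 0.9668;  e^(−rT) = e^(−0.02·0.75) = 0.9851
P = 220·0.9851·N(-1.69) − 300·0.9668·N(-1.85) = 220·0.9851·0.0455 − 300·0.9668·0.0322 = 9.8609 − 9.3393 = 0.5216

0.52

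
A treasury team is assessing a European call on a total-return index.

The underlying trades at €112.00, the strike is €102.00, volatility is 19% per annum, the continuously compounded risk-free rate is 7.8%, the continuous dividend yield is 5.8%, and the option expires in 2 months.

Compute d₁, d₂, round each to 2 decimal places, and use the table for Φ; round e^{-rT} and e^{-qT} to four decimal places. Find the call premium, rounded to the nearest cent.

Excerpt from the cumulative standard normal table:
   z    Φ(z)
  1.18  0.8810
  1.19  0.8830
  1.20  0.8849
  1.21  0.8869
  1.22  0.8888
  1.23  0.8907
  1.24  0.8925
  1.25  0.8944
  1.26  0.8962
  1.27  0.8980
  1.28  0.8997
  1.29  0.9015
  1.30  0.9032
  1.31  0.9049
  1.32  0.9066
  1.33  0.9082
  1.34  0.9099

€10.70

T = 0.1667;  σ√T = 0.0776
d₁ = [ln(112/102) + (0.078 − 0.058 + ½·0.19²)·0.1667] / (σ√T) = (0.0935 + 0.0063) / 0.0776 = 1.2875 which rounds to 1.29
d₂ = 1.2875 − 0.0776 = 1.2099 which rounds to 1.21
exp(−qT) = exp(−0.058·0.1667) = 0.9904;  exp(−rT) = exp(−0.078·0.1667) = 0.9871
C = 112·0.9904·N(1.29) − 102·0.9871·N(1.21) = 112·0.9904·0.9015 − 102·0.9871·0.8869 = 99.9987 − 89.2968 = 10.7019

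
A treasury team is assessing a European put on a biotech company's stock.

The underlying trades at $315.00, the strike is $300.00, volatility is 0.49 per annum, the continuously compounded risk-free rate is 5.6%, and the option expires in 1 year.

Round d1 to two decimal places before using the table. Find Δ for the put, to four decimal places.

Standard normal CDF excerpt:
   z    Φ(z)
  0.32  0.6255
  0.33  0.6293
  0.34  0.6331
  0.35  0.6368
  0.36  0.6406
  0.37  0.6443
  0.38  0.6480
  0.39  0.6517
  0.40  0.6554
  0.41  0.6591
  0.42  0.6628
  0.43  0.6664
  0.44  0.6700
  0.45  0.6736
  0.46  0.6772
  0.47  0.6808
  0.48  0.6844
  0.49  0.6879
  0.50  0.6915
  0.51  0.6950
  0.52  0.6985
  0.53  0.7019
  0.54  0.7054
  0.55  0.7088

σ√T = 0.49·√1 = 0.4900
d₁ = [ln(315/300) + (0.056 + 0.49²/2)·1] / 0.4900 = [0.0488 + 0.1760] / 0.4900 = 0.4589 ≈ 0.46
N(d₁) = N(0.46) = 0.6772
Δ_put = N(d₁) − 1 = 0.6772 − 1 = -0.3228

-0.3228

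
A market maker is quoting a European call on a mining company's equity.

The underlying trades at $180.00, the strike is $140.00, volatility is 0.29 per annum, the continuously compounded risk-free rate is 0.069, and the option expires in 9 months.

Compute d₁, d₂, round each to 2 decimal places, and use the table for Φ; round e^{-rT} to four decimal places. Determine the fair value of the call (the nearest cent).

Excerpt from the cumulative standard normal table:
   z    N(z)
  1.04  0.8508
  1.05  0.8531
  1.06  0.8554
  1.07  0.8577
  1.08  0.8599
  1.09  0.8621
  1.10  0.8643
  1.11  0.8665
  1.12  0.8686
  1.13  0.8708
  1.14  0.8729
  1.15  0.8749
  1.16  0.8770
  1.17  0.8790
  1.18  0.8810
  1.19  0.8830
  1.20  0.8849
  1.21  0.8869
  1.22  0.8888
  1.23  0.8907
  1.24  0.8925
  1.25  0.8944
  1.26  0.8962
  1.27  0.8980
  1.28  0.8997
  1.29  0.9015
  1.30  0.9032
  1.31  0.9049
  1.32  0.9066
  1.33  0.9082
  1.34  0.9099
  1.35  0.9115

σ√T = 0.29·√0.75 = 0.2511
d₁ = [ln(180/140) + (0.069 + ½·0.29²)·0.75] / (σ√T) = (0.2513 + 0.0833) / 0.2511 = 1.3323 → 1.33
d₂ = 1.3323 − 0.2511 = 1.0811 → 1.08
e^(−rT) = e^(−0.069·0.75) = 0.9496
N(d₁) = N(1.33) = 0.9082;  N(d₂) = N(1.08) = 0.8599
C = 180·0.9082 − 140·0.9496·0.8599 = 163.4760 − 114.3185 = 49.1575

$49.16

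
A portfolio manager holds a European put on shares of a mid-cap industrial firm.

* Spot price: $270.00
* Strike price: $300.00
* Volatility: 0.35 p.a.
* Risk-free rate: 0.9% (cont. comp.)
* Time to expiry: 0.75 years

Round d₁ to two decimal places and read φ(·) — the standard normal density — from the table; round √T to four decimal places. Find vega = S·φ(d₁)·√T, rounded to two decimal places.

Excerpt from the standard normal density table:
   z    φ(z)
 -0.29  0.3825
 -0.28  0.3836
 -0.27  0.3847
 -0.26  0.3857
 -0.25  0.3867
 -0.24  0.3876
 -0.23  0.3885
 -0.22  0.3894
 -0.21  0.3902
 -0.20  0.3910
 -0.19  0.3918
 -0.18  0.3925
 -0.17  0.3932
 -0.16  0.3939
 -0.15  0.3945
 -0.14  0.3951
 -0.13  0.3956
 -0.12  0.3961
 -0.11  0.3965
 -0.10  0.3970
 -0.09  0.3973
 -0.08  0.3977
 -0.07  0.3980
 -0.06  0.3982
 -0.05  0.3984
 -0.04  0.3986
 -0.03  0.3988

σ√T = 0.35 × 0.8660 = 0.3031
ln(S/K) + (r + σ²/2)T = ln(270/300) + (0.009 + 0.35²/2)·0.75 = -0.1054 + 0.0527 = -0.0527
d₁ = -0.0527 / 0.3031 = -0.1738 ≈ -0.17
√T = √0.75 = 0.8660
φ(d₁) = φ(-0.17) = 0.3932
vega = S·φ(d₁)·√T = 270·0.3932·0.8660 = 91.9380
(Call and put vega coincide under Black-Scholes.)

91.94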